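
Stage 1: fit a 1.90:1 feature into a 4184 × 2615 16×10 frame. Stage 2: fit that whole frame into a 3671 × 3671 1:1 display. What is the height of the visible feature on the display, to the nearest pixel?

1.90:1 in 4184×2615: fills the width, so the feature is 4184.00 × 2202.11.
16×10 in 3671×3671: fills the width, so the intermediate becomes 3671.00 × 2294.38 — a scale of ×0.8774.
The feature scales with it: height 2202.11 × 0.8774 ≈ 1932.11.

1932 px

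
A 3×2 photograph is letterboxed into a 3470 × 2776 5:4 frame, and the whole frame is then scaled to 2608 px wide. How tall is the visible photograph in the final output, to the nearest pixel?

1739 px

Fitted into 3470×2776, the photograph spans the width; its height is 3470 × 2/3 ≈ 2313.33 px.
The frame scales by 2608/3470 = 0.7516; 2313.33 × 0.7516 ≈ 1738.67 px.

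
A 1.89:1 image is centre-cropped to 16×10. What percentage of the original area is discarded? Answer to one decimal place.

16×10 is narrower than 1.89:1, so the crop keeps the full height and trims the width.
(1.600)/(1.890) ≈ 0.847 of the area survives, leaving 15.34% discarded.

15.3%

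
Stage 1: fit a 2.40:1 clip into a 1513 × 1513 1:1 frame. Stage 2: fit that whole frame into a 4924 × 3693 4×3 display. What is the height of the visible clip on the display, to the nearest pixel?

Inside the 1513×1513 canvas the clip is width-limited at 1513.00 × 630.42.
1:1 in 4924×3693: fills the height, so the intermediate becomes 3693.00 × 3693.00 — a scale of ×2.4408.
The clip scales with it: height 630.42 × 2.4408 ≈ 1538.75.

1539 px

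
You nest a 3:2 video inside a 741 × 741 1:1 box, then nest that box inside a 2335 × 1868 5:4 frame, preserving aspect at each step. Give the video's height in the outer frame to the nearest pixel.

1245 px

Inside the 741×741 canvas the video is width-limited at 741.00 × 494.00.
1:1 in 2335×1868: fills the height, so the intermediate becomes 1868.00 × 1868.00 — a scale of ×2.5209.
The video scales with it: height 494.00 × 2.5209 ≈ 1245.33.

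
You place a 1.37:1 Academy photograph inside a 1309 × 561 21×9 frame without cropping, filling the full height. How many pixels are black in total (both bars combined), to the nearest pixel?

303181 pixels

That makes the image 768.5700 px wide (561 × 1.370).
Leftover width: 1309 − 768.5700 = 540.4300 px.
That's 540.4300 × 561 ≈ 303181 black pixels.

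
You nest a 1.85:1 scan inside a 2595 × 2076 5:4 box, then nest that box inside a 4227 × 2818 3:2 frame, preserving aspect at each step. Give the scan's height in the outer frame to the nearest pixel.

1904 px

First fit — 1.85:1 into 2595×2076 spans the width: 2595.00 × 1402.70.
Second fit — the 5:4 canvas into 4227×2818 spans the height: 3522.50 × 2818.00 (×1.3574 from 2595×2076).
The scan scales with it: height 1402.70 × 1.3574 ≈ 1904.05.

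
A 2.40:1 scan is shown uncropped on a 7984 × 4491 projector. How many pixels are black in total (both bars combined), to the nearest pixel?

9296037 pixels

2.40:1 is wider than 16×9, so it spans the full width.
Content height = 7984 / 2.400 ≈ 3326.6667 px.
4491 − 3326.6667 = 1164.3333 px of bars.
That's 1164.3333 × 7984 ≈ 9296037 black pixels.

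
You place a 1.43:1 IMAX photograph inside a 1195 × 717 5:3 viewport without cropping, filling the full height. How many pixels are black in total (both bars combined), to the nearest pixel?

That makes the image 1025.3100 px wide (717 × 1.430).
1195 − 1025.3100 = 169.6900 px of bars.
Across the 717-px span: 169.6900 × 717 ≈ 121668 px.

121668 pixels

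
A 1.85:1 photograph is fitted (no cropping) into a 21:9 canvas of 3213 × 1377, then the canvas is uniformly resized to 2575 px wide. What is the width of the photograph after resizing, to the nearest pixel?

At 3213×1377 the photograph is height-limited, so width = 1377 × 1.850 ≈ 2547.45 px.
Resizing to 2575 px wide multiplies everything by 0.8014: 2547.45 → 2041.61 px.

2042 px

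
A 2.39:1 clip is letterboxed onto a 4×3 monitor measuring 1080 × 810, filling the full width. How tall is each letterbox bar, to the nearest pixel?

Content height = 1080 / 2.390 ≈ 451.88 px.
810 − 451.88 = 358.12 px of bars (179.06 each).

179 px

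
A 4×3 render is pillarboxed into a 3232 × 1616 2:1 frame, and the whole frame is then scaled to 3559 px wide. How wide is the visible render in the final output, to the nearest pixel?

Fitted into 3232×1616, the render spans the height; its width is 1616 × 4/3 ≈ 2154.67 px.
Resizing to 3559 px wide multiplies everything by 1.1012: 2154.67 → 2372.67 px.

2373 px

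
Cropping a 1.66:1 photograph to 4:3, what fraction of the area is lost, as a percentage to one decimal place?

19.7%

4:3 is narrower than 1.66:1, so the crop keeps the full height and trims the width.
(1.333)/(1.660) ≈ 0.803 of the area survives, leaving 19.68% discarded.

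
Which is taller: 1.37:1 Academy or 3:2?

1.37:1 Academy

1.37 and 3:2 = 1.5; 1.5 > 1.37. The smaller width-to-height ratio is the taller frame.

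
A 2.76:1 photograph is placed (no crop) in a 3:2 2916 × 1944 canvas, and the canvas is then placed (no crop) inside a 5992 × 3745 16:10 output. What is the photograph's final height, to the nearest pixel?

2035 px

First fit — 2.76:1 into 2916×1944 spans the width: 2916.00 × 1056.52.
3:2 in 5992×3745: fills the height, so the intermediate becomes 5617.50 × 3745.00 — a scale of ×1.9264.
So the photograph's height is 1056.52 × 1.9264 ≈ 2035.33.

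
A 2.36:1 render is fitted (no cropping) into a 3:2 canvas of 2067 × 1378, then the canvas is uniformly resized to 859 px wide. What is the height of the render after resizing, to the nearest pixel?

364 px

In the 2067×1378 frame the render fills the width: height = 2067 / 2.360 ≈ 875.85 px.
Resizing to 859 px wide multiplies everything by 0.4156: 875.85 → 363.98 px.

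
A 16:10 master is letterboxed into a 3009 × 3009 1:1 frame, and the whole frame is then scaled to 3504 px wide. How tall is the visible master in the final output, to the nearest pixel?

2190 px

Fitted into 3009×3009, the master spans the width; its height is 3009 × 10/16 ≈ 1880.62 px.
Scaling 3009 → 3504 is ×1.1645, so the height becomes 1880.62 × 1.1645 ≈ 2190.00 px.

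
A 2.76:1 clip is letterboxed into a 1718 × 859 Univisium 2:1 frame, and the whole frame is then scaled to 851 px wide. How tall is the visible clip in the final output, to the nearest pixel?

308 px

In the 1718×859 frame the clip fills the width: height = 1718 / 2.760 ≈ 622.46 px.
The frame scales by 851/1718 = 0.4953; 622.46 × 0.4953 ≈ 308.33 px.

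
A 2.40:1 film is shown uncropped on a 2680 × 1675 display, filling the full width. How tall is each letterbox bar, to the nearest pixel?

279 px

The film is 2680 / 2.400 ≈ 1116.67 px tall.
1675 − 1116.67 = 558.33 px of bars (279.17 each).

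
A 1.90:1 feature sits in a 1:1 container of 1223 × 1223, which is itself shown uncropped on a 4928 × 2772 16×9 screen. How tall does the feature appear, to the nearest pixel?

1.90:1 in 1223×1223: fills the width, so the feature is 1223.00 × 643.68.
1:1 in 4928×2772: fills the height, so the intermediate becomes 2772.00 × 2772.00 — a scale of ×2.2666.
So the feature's height is 643.68 × 2.2666 ≈ 1458.95.

1459 px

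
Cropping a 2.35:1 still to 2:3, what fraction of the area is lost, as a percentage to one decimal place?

The height stays; only width is cut (since 2:3 is narrower than 2.35:1).
Fraction kept = (0.667)/(2.350) ≈ 28.37%, so 71.63% is lost.

71.6%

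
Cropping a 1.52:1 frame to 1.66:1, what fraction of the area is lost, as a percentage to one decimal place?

Going from 1.52:1 to 1.66:1 means cutting height while keeping width.
Area ratio = (1.520)/(1.660) = 91.57%; the remaining 8.43% is cropped out.

8.4%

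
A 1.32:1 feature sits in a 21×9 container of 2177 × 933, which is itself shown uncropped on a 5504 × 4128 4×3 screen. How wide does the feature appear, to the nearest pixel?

First fit — 1.32:1 into 2177×933 spans the height: 1231.56 × 933.00.
The 21×9 canvas is width-limited in 5504×4128, giving 5504.00 × 2358.86; scale factor 2.5282.
The feature scales with it: width 1231.56 × 2.5282 ≈ 3113.69.

3114 px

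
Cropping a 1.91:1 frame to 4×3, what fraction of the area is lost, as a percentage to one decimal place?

30.2%

The height stays; only width is cut (since 4×3 is narrower than 1.91:1).
(1.333)/(1.910) ≈ 0.698 of the area survives, leaving 30.19% discarded.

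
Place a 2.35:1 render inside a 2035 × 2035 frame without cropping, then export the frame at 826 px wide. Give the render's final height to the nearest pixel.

351 px

In the 2035×2035 frame the render fills the width: height = 2035 / 2.350 ≈ 865.96 px.
Scaling 2035 → 826 is ×0.4059, so the height becomes 865.96 × 0.4059 ≈ 351.49 px.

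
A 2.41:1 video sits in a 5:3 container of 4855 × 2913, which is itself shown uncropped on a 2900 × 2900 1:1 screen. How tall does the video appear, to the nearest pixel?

1203 px

First fit — 2.41:1 into 4855×2913 spans the width: 4855.00 × 2014.52.
Second fit — the 5:3 canvas into 2900×2900 spans the width: 2900.00 × 1740.00 (×0.5973 from 4855×2913).
Applying the same ×0.5973: 2014.52 → 1203.32.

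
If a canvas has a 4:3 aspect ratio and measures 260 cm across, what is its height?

195 cm

260 / 4 × 3 = 195.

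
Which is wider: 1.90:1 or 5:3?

1.90:1

1.9 and 5:3 = 1.667; 1.9 > 1.667.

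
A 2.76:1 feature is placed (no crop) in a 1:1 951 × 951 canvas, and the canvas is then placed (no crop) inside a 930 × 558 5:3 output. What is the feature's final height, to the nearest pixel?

202 px

Inside the 951×951 canvas the feature is width-limited at 951.00 × 344.57.
1:1 in 930×558: fills the height, so the intermediate becomes 558.00 × 558.00 — a scale of ×0.5868.
The feature scales with it: height 344.57 × 0.5868 ≈ 202.17.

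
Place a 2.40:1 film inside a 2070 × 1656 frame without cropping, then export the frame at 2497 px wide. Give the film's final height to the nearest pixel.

At 2070×1656 the film is width-limited, so height = 2070 / 2.400 ≈ 862.50 px.
Resizing to 2497 px wide multiplies everything by 1.2063: 862.50 → 1040.42 px.

1040 px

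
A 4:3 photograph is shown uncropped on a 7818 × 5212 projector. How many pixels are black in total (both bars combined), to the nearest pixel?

4527491 pixels

4:3 is narrower than 3×2, so it spans the full height.
The photograph is 5212 × 4/3 ≈ 6949.3333 px wide.
7818 − 6949.3333 = 868.6667 px of bars.
That's 868.6667 × 5212 ≈ 4527491 black pixels.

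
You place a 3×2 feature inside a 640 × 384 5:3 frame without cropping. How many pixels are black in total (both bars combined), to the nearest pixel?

24576 pixels

Since 1.500 < 1.667, the feature is height-limited.
Content width = 384 × 3/2 ≈ 576.0000 px.
640 − 576.0000 = 64.0000 px of bars.
Bar area = 64.0000 × 384 ≈ 24576 px.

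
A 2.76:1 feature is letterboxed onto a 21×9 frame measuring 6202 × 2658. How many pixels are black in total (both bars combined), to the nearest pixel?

2.76:1 is wider than 21×9, so it spans the full width.
Content height = 6202 / 2.760 ≈ 2247.1014 px.
Black = 2658 − 2247.1014 = 410.8986 px.
That's 410.8986 × 6202 ≈ 2548393 black pixels.

2548393 pixels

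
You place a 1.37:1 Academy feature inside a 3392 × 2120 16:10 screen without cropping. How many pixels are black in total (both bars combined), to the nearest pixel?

1033712 pixels

Since 1.370 < 1.600, the feature is height-limited.
The feature is 2120 × 1.370 ≈ 2904.4000 px wide.
Leftover width: 3392 − 2904.4000 = 487.6000 px.
Bar area = 487.6000 × 2120 ≈ 1033712 px.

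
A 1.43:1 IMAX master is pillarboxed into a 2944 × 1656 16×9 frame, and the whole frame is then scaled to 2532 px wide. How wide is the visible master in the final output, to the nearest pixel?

2037 px

Fitted into 2944×1656, the master spans the height; its width is 1656 × 1.430 ≈ 2368.08 px.
Resizing to 2532 px wide multiplies everything by 0.8601: 2368.08 → 2036.68 px.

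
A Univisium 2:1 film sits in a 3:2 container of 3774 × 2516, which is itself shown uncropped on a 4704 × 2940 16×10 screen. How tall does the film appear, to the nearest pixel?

2205 px

Univisium 2:1 in 3774×2516: fills the width, so the film is 3774.00 × 1887.00.
3:2 in 4704×2940: fills the height, so the intermediate becomes 4410.00 × 2940.00 — a scale of ×1.1685.
Applying the same ×1.1685: 1887.00 → 2205.00.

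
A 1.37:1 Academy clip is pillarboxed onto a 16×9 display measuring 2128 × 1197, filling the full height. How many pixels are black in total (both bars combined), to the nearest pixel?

584268 pixels

That makes the image 1639.8900 px wide (1197 × 1.370).
Leftover width: 2128 − 1639.8900 = 488.1100 px.
That's 488.1100 × 1197 ≈ 584268 black pixels.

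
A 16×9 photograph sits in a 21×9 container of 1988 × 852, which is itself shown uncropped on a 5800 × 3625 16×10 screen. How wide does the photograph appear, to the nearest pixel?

4419 px

Inside the 1988×852 canvas the photograph is height-limited at 1514.67 × 852.00.
The 21×9 canvas is width-limited in 5800×3625, giving 5800.00 × 2485.71; scale factor 2.9175.
So the photograph's width is 1514.67 × 2.9175 ≈ 4419.05.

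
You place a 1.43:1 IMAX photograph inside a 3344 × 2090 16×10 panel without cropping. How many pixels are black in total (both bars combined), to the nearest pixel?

1.43:1 IMAX is narrower than 16×10, so it spans the full height.
That makes the image 2988.7000 px wide (2090 × 1.430).
Leftover width: 3344 − 2988.7000 = 355.3000 px.
Bar area = 355.3000 × 2090 ≈ 742577 px.

742577 pixels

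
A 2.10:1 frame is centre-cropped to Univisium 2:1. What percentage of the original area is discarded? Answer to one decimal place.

Going from 2.10:1 to Univisium 2:1 means cutting width while keeping height.
(2.000)/(2.100) ≈ 0.952 of the area survives, leaving 4.76% discarded.

4.8%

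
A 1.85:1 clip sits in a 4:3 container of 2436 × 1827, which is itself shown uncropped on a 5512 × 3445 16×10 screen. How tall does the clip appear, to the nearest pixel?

Inside the 2436×1827 canvas the clip is width-limited at 2436.00 × 1316.76.
Second fit — the 4:3 canvas into 5512×3445 spans the height: 4593.33 × 3445.00 (×1.8856 from 2436×1827).
The clip scales with it: height 1316.76 × 1.8856 ≈ 2482.88.

2483 px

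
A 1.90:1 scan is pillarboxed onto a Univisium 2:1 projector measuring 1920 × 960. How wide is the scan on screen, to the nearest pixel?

1.90:1 (1.900) < Univisium 2:1 (2.000), so the scan fills the height.
That makes the image 1824.00 px wide (960 × 1.900).

1824 px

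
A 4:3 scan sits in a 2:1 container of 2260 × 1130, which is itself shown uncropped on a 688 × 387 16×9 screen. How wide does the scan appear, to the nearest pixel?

4:3 in 2260×1130: fills the height, so the scan is 1506.67 × 1130.00.
The 2:1 canvas is width-limited in 688×387, giving 688.00 × 344.00; scale factor 0.3044.
Applying the same ×0.3044: 1506.67 → 458.67.

459 px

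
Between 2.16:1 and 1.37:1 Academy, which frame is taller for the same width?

2.16 and 1.37; 2.16 > 1.37. The smaller width-to-height ratio is the taller frame.

1.37:1 Academy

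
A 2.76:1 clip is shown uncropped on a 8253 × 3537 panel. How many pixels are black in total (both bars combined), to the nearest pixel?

Since 2.760 > 2.333, the clip is width-limited.
That makes the image 2990.2174 px tall (8253 / 2.760).
Black = 3537 − 2990.2174 = 546.7826 px.
That's 546.7826 × 8253 ≈ 4512597 black pixels.

4512597 pixels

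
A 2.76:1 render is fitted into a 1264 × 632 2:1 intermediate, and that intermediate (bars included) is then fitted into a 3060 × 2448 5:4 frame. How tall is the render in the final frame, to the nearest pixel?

2.76:1 in 1264×632: fills the width, so the render is 1264.00 × 457.97.
2:1 in 3060×2448: fills the width, so the intermediate becomes 3060.00 × 1530.00 — a scale of ×2.4209.
Applying the same ×2.4209: 457.97 → 1108.70.

1109 px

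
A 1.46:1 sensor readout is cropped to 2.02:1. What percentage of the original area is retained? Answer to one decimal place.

72.3%

Going from 1.46:1 to 2.02:1 means cutting height while keeping width.
Fraction kept = (1.460)/(2.020) ≈ 72.28%.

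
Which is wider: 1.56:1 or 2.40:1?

2.40:1

1.56 and 2.4; 2.4 > 1.56.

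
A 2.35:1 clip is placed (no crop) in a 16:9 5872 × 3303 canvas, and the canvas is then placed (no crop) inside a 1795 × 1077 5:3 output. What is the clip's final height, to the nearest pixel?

764 px

Inside the 5872×3303 canvas the clip is width-limited at 5872.00 × 2498.72.
16:9 in 1795×1077: fills the width, so the intermediate becomes 1795.00 × 1009.69 — a scale of ×0.3057.
The clip scales with it: height 2498.72 × 0.3057 ≈ 763.83.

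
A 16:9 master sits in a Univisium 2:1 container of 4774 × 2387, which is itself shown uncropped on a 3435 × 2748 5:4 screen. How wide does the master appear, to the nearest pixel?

3053 px

16:9 in 4774×2387: fills the height, so the master is 4243.56 × 2387.00.
Second fit — the Univisium 2:1 canvas into 3435×2748 spans the width: 3435.00 × 1717.50 (×0.7195 from 4774×2387).
The master scales with it: width 4243.56 × 0.7195 ≈ 3053.33.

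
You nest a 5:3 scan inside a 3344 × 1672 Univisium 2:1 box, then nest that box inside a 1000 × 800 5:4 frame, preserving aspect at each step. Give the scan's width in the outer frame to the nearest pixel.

First fit — 5:3 into 3344×1672 spans the height: 2786.67 × 1672.00.
Univisium 2:1 in 1000×800: fills the width, so the intermediate becomes 1000.00 × 500.00 — a scale of ×0.2990.
So the scan's width is 2786.67 × 0.2990 ≈ 833.33.

833 px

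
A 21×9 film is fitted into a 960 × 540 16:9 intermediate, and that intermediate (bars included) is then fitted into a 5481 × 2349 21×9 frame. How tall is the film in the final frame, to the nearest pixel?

1790 px

First fit — 21×9 into 960×540 spans the width: 960.00 × 411.43.
The 16:9 canvas is height-limited in 5481×2349, giving 4176.00 × 2349.00; scale factor 4.3500.
Applying the same ×4.3500: 411.43 → 1789.71.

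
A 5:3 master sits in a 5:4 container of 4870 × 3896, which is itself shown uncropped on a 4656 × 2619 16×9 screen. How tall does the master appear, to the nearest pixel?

Inside the 4870×3896 canvas the master is width-limited at 4870.00 × 2922.00.
The 5:4 canvas is height-limited in 4656×2619, giving 3273.75 × 2619.00; scale factor 0.6722.
Applying the same ×0.6722: 2922.00 → 1964.25.

1964 px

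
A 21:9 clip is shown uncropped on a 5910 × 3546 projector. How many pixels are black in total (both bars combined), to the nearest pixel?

Since 2.333 > 1.667, the clip is width-limited.
That makes the image 2532.8571 px tall (5910 × 9/21).
3546 − 2532.8571 = 1013.1429 px of bars.
That's 1013.1429 × 5910 ≈ 5987674 black pixels.

5987674 pixels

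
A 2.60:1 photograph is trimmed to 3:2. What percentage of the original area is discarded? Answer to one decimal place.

The height stays; only width is cut (since 3:2 is narrower than 2.60:1).
Area ratio = (1.500)/(2.600) = 57.69%; the remaining 42.31% is cropped out.

42.3%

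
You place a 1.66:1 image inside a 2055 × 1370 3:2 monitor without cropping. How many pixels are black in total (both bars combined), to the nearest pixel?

1.66:1 (1.660) > 3:2 (1.500), so the image fills the width.
Content height = 2055 / 1.660 ≈ 1237.9518 px.
1370 − 1237.9518 = 132.0482 px of bars.
Across the 2055-px span: 132.0482 × 2055 ≈ 271359 px.

271359 pixels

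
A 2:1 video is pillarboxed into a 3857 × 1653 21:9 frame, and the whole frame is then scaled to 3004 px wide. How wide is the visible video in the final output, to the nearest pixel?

At 3857×1653 the video is height-limited, so width = 1653 × 2/1 ≈ 3306.00 px.
Resizing to 3004 px wide multiplies everything by 0.7788: 3306.00 → 2574.86 px.

2575 px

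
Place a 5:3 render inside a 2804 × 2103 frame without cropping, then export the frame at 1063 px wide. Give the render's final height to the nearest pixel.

In the 2804×2103 frame the render fills the width: height = 2804 × 3/5 ≈ 1682.40 px.
Resizing to 1063 px wide multiplies everything by 0.3791: 1682.40 → 637.80 px.

638 px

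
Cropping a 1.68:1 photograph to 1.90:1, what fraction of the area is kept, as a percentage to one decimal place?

88.4%

1.90:1 is wider than 1.68:1, so the crop keeps the full width and trims the height.
Fraction kept = (1.680)/(1.900) ≈ 88.42%.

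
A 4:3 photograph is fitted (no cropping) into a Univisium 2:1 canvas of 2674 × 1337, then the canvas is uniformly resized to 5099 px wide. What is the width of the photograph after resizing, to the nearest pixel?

3399 px

At 2674×1337 the photograph is height-limited, so width = 1337 × 4/3 ≈ 1782.67 px.
Resizing to 5099 px wide multiplies everything by 1.9069: 1782.67 → 3399.33 px.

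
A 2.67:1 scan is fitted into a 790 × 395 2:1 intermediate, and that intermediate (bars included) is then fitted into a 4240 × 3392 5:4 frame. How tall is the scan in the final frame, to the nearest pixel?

1588 px

Inside the 790×395 canvas the scan is width-limited at 790.00 × 295.88.
2:1 in 4240×3392: fills the width, so the intermediate becomes 4240.00 × 2120.00 — a scale of ×5.3671.
Applying the same ×5.3671: 295.88 → 1588.01.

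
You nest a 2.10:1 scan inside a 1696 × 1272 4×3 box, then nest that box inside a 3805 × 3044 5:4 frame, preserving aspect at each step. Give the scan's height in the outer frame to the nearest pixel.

Inside the 1696×1272 canvas the scan is width-limited at 1696.00 × 807.62.
The 4×3 canvas is width-limited in 3805×3044, giving 3805.00 × 2853.75; scale factor 2.2435.
Applying the same ×2.2435: 807.62 → 1811.90.

1812 px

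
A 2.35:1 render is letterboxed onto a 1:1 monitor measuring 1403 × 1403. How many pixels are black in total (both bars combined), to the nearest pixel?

1130788 pixels

2.35:1 (2.350) > 1:1 (1.000), so the render fills the width.
Content height = 1403 / 2.350 ≈ 597.0213 px.
Black = 1403 − 597.0213 = 805.9787 px.
That's 805.9787 × 1403 ≈ 1130788 black pixels.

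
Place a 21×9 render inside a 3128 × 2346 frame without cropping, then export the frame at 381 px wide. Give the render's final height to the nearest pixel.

In the 3128×2346 frame the render fills the width: height = 3128 × 9/21 ≈ 1340.57 px.
The frame scales by 381/3128 = 0.1218; 1340.57 × 0.1218 ≈ 163.29 px.

163 px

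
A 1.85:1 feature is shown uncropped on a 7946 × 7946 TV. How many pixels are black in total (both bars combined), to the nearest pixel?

29009772 pixels

Since 1.850 > 1.000, the feature is width-limited.
Content height = 7946 / 1.850 ≈ 4295.1351 px.
Leftover height: 7946 − 4295.1351 = 3650.8649 px.
Across the 7946-px span: 3650.8649 × 7946 ≈ 29009772 px.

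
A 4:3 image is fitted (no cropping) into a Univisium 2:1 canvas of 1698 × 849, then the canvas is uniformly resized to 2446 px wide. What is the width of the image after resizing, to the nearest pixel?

In the 1698×849 frame the image fills the height: width = 849 × 4/3 ≈ 1132.00 px.
Resizing to 2446 px wide multiplies everything by 1.4405: 1132.00 → 1630.67 px.

1631 px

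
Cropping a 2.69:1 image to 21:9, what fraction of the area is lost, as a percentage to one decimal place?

13.3%

21:9 is narrower than 2.69:1, so the crop keeps the full height and trims the width.
(2.333)/(2.690) ≈ 0.867 of the area survives, leaving 13.26% discarded.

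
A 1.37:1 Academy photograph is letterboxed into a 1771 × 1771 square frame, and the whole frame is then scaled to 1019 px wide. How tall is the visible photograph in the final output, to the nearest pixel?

Fitted into 1771×1771, the photograph spans the width; its height is 1771 / 1.370 ≈ 1292.70 px.
The frame scales by 1019/1771 = 0.5754; 1292.70 × 0.5754 ≈ 743.80 px.

744 px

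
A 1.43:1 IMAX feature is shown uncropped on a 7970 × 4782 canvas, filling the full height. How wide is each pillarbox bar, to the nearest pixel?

That makes the image 6838.26 px wide (4782 × 1.430).
Black = 7970 − 6838.26 = 1131.74 px, or 565.87 per bar.

566 px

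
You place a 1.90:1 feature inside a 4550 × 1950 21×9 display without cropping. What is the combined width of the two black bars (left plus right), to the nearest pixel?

1.90:1 (1.900) < 21×9 (2.333), so the feature fills the height.
Content width = 1950 × 1.900 ≈ 3705.00 px.
Black = 4550 − 3705.00 = 845.00 px.

845 px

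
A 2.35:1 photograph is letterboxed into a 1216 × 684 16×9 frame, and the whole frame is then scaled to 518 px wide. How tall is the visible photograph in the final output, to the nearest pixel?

220 px

In the 1216×684 frame the photograph fills the width: height = 1216 / 2.350 ≈ 517.45 px.
The frame scales by 518/1216 = 0.4260; 517.45 × 0.4260 ≈ 220.43 px.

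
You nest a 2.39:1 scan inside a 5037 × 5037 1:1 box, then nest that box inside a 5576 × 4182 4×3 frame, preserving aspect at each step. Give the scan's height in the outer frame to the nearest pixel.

1750 px

Inside the 5037×5037 canvas the scan is width-limited at 5037.00 × 2107.53.
Second fit — the 1:1 canvas into 5576×4182 spans the height: 4182.00 × 4182.00 (×0.8303 from 5037×5037).
The scan scales with it: height 2107.53 × 0.8303 ≈ 1749.79.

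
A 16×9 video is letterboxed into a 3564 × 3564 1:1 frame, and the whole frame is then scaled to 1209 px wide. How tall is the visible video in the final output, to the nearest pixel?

680 px

Fitted into 3564×3564, the video spans the width; its height is 3564 × 9/16 ≈ 2004.75 px.
The frame scales by 1209/3564 = 0.3392; 2004.75 × 0.3392 ≈ 680.06 px.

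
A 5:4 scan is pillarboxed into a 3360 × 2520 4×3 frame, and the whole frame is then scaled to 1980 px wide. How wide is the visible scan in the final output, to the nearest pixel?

1856 px

At 3360×2520 the scan is height-limited, so width = 2520 × 5/4 ≈ 3150.00 px.
Resizing to 1980 px wide multiplies everything by 0.5893: 3150.00 → 1856.25 px.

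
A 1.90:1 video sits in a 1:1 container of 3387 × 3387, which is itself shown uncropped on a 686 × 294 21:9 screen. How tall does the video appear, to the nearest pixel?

155 px

First fit — 1.90:1 into 3387×3387 spans the width: 3387.00 × 1782.63.
Second fit — the 1:1 canvas into 686×294 spans the height: 294.00 × 294.00 (×0.0868 from 3387×3387).
Applying the same ×0.0868: 1782.63 → 154.74.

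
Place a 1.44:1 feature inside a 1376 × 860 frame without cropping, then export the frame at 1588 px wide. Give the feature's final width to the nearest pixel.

1429 px

In the 1376×860 frame the feature fills the height: width = 860 × 1.440 ≈ 1238.40 px.
Resizing to 1588 px wide multiplies everything by 1.1541: 1238.40 → 1429.20 px.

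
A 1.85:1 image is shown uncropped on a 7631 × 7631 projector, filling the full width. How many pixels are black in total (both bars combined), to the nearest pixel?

26755317 pixels

The image is 7631 / 1.850 ≈ 4124.8649 px tall.
Leftover height: 7631 − 4124.8649 = 3506.1351 px.
Bar area = 3506.1351 × 7631 ≈ 26755317 px.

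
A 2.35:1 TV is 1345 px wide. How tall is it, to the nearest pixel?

572 px

At 2.35:1, 1345 / 2.350 ≈ 572.34.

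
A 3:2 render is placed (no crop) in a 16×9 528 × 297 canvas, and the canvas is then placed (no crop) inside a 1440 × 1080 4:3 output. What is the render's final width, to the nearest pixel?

Inside the 528×297 canvas the render is height-limited at 445.50 × 297.00.
The 16×9 canvas is width-limited in 1440×1080, giving 1440.00 × 810.00; scale factor 2.7273.
Applying the same ×2.7273: 445.50 → 1215.00.

1215 px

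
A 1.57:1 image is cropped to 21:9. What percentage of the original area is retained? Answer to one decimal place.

67.3%

Going from 1.57:1 to 21:9 means cutting height while keeping width.
Area ratio = (1.570)/(2.333) = 67.29% retained.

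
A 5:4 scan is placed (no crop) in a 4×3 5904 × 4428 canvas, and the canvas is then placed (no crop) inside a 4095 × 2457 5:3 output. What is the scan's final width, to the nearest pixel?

3071 px

First fit — 5:4 into 5904×4428 spans the height: 5535.00 × 4428.00.
4×3 in 4095×2457: fills the height, so the intermediate becomes 3276.00 × 2457.00 — a scale of ×0.5549.
The scan scales with it: width 5535.00 × 0.5549 ≈ 3071.25.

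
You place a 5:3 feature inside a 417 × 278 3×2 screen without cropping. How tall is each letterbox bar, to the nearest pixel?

Since 1.667 > 1.500, the feature is width-limited.
The feature is 417 × 3/5 ≈ 250.20 px tall.
Black = 278 − 250.20 = 27.80 px, or 13.90 per bar.

14 px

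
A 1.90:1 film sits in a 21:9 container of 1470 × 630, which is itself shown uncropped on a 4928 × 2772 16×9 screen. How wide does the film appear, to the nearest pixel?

First fit — 1.90:1 into 1470×630 spans the height: 1197.00 × 630.00.
Second fit — the 21:9 canvas into 4928×2772 spans the width: 4928.00 × 2112.00 (×3.3524 from 1470×630).
The film scales with it: width 1197.00 × 3.3524 ≈ 4012.80.

4013 px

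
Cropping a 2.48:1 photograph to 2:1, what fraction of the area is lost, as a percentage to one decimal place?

19.4%

The height stays; only width is cut (since 2:1 is narrower than 2.48:1).
(2.000)/(2.480) ≈ 0.806 of the area survives, leaving 19.35% discarded.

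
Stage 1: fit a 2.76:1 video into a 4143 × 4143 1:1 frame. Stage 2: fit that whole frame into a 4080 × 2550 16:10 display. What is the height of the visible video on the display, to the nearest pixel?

924 px

2.76:1 in 4143×4143: fills the width, so the video is 4143.00 × 1501.09.
The 1:1 canvas is height-limited in 4080×2550, giving 2550.00 × 2550.00; scale factor 0.6155.
The video scales with it: height 1501.09 × 0.6155 ≈ 923.91.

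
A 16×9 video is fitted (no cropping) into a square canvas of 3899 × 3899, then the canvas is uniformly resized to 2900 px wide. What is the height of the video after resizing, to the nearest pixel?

Fitted into 3899×3899, the video spans the width; its height is 3899 × 9/16 ≈ 2193.19 px.
Resizing to 2900 px wide multiplies everything by 0.7438: 2193.19 → 1631.25 px.

1631 px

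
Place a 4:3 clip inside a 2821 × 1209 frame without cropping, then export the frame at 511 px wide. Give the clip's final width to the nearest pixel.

292 px

In the 2821×1209 frame the clip fills the height: width = 1209 × 4/3 ≈ 1612.00 px.
The frame scales by 511/2821 = 0.1811; 1612.00 × 0.1811 ≈ 292.00 px.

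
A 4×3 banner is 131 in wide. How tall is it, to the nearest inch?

131 / 4 × 3 = 98.25.

98 in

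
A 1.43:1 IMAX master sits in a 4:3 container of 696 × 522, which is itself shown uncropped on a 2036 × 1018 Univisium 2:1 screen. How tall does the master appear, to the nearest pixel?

First fit — 1.43:1 IMAX into 696×522 spans the width: 696.00 × 486.71.
Second fit — the 4:3 canvas into 2036×1018 spans the height: 1357.33 × 1018.00 (×1.9502 from 696×522).
The master scales with it: height 486.71 × 1.9502 ≈ 949.18.

949 px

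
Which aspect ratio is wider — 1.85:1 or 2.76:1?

2.76:1

1.85 and 2.76; 2.76 > 1.85.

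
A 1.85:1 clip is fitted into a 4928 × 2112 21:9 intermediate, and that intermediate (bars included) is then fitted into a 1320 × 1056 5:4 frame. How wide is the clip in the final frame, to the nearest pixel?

Inside the 4928×2112 canvas the clip is height-limited at 3907.20 × 2112.00.
Second fit — the 21:9 canvas into 1320×1056 spans the width: 1320.00 × 565.71 (×0.2679 from 4928×2112).
Applying the same ×0.2679: 3907.20 → 1046.57.

1047 px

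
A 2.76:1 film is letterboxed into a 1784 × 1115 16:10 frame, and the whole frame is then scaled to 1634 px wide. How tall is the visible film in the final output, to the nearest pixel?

592 px

In the 1784×1115 frame the film fills the width: height = 1784 / 2.760 ≈ 646.38 px.
Resizing to 1634 px wide multiplies everything by 0.9159: 646.38 → 592.03 px.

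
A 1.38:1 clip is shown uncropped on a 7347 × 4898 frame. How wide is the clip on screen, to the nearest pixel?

1.38:1 (1.380) < 3×2 (1.500), so the clip fills the height.
That makes the image 6759.24 px wide (4898 × 1.380).

6759 px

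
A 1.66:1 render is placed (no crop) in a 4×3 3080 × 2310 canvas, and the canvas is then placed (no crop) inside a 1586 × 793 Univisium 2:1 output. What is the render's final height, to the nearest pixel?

637 px

First fit — 1.66:1 into 3080×2310 spans the width: 3080.00 × 1855.42.
The 4×3 canvas is height-limited in 1586×793, giving 1057.33 × 793.00; scale factor 0.3433.
The render scales with it: height 1855.42 × 0.3433 ≈ 636.95.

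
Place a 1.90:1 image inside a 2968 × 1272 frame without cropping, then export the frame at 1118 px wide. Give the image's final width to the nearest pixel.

At 2968×1272 the image is height-limited, so width = 1272 × 1.900 ≈ 2416.80 px.
Resizing to 1118 px wide multiplies everything by 0.3767: 2416.80 → 910.37 px.

910 px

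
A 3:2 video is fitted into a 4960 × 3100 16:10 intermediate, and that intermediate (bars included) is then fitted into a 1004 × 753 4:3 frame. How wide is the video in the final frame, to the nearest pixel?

Inside the 4960×3100 canvas the video is height-limited at 4650.00 × 3100.00.
The 16:10 canvas is width-limited in 1004×753, giving 1004.00 × 627.50; scale factor 0.2024.
So the video's width is 4650.00 × 0.2024 ≈ 941.25.

941 px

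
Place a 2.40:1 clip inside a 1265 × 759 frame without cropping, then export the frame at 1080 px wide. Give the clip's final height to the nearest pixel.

In the 1265×759 frame the clip fills the width: height = 1265 / 2.400 ≈ 527.08 px.
Scaling 1265 → 1080 is ×0.8538, so the height becomes 527.08 × 0.8538 ≈ 450.00 px.

450 px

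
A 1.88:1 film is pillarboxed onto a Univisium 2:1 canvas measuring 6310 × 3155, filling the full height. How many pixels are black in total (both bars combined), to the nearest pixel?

1194483 pixels

That makes the image 5931.4000 px wide (3155 × 1.880).
Black = 6310 − 5931.4000 = 378.6000 px.
Bar area = 378.6000 × 3155 ≈ 1194483 px.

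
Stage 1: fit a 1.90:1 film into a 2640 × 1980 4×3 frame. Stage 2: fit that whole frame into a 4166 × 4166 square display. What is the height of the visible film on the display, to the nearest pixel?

2193 px

First fit — 1.90:1 into 2640×1980 spans the width: 2640.00 × 1389.47.
The 4×3 canvas is width-limited in 4166×4166, giving 4166.00 × 3124.50; scale factor 1.5780.
Applying the same ×1.5780: 1389.47 → 2192.63.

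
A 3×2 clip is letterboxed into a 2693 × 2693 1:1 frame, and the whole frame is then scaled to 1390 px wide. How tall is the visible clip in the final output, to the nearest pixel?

At 2693×2693 the clip is width-limited, so height = 2693 × 2/3 ≈ 1795.33 px.
The frame scales by 1390/2693 = 0.5162; 1795.33 × 0.5162 ≈ 926.67 px.

927 px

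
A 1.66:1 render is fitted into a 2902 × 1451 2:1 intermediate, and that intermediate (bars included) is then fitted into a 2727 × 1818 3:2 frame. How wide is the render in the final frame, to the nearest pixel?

2263 px

1.66:1 in 2902×1451: fills the height, so the render is 2408.66 × 1451.00.
Second fit — the 2:1 canvas into 2727×1818 spans the width: 2727.00 × 1363.50 (×0.9397 from 2902×1451).
Applying the same ×0.9397: 2408.66 → 2263.41.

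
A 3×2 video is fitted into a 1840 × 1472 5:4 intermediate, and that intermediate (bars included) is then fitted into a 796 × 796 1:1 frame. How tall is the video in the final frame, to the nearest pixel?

First fit — 3×2 into 1840×1472 spans the width: 1840.00 × 1226.67.
The 5:4 canvas is width-limited in 796×796, giving 796.00 × 636.80; scale factor 0.4326.
The video scales with it: height 1226.67 × 0.4326 ≈ 530.67.

531 px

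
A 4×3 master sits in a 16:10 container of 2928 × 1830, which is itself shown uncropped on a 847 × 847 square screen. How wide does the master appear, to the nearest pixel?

706 px

Inside the 2928×1830 canvas the master is height-limited at 2440.00 × 1830.00.
16:10 in 847×847: fills the width, so the intermediate becomes 847.00 × 529.38 — a scale of ×0.2893.
So the master's width is 2440.00 × 0.2893 ≈ 705.83.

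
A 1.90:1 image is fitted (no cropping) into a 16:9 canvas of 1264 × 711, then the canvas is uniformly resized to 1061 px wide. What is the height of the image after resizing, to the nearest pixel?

Fitted into 1264×711, the image spans the width; its height is 1264 / 1.900 ≈ 665.26 px.
The frame scales by 1061/1264 = 0.8394; 665.26 × 0.8394 ≈ 558.42 px.

558 px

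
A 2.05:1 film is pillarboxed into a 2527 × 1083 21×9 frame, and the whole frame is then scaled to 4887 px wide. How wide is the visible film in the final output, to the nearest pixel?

Fitted into 2527×1083, the film spans the height; its width is 1083 × 2.050 ≈ 2220.15 px.
The frame scales by 4887/2527 = 1.9339; 2220.15 × 1.9339 ≈ 4293.58 px.

4294 px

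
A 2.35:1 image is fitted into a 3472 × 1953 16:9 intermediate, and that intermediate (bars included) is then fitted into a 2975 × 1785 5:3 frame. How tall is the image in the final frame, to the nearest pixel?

1266 px

2.35:1 in 3472×1953: fills the width, so the image is 3472.00 × 1477.45.
The 16:9 canvas is width-limited in 2975×1785, giving 2975.00 × 1673.44; scale factor 0.8569.
So the image's height is 1477.45 × 0.8569 ≈ 1265.96.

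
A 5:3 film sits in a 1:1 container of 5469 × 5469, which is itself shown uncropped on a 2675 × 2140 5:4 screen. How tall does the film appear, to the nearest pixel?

First fit — 5:3 into 5469×5469 spans the width: 5469.00 × 3281.40.
1:1 in 2675×2140: fills the height, so the intermediate becomes 2140.00 × 2140.00 — a scale of ×0.3913.
Applying the same ×0.3913: 3281.40 → 1284.00.

1284 px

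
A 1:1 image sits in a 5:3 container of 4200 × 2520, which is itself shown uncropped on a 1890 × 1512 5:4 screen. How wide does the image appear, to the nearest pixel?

1134 px

First fit — 1:1 into 4200×2520 spans the height: 2520.00 × 2520.00.
The 5:3 canvas is width-limited in 1890×1512, giving 1890.00 × 1134.00; scale factor 0.4500.
So the image's width is 2520.00 × 0.4500 ≈ 1134.00.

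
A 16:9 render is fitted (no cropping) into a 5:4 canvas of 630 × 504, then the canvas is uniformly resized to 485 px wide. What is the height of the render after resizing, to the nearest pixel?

In the 630×504 frame the render fills the width: height = 630 × 9/16 ≈ 354.38 px.
The frame scales by 485/630 = 0.7698; 354.38 × 0.7698 ≈ 272.81 px.

273 px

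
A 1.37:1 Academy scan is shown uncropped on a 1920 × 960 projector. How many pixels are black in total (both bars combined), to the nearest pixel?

1.37:1 Academy is narrower than 2:1, so it spans the full height.
That makes the image 1315.2000 px wide (960 × 1.370).
Leftover width: 1920 − 1315.2000 = 604.8000 px.
Bar area = 604.8000 × 960 ≈ 580608 px.

580608 pixels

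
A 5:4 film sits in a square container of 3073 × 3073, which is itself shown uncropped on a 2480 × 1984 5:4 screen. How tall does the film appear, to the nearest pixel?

First fit — 5:4 into 3073×3073 spans the width: 3073.00 × 2458.40.
Second fit — the square canvas into 2480×1984 spans the height: 1984.00 × 1984.00 (×0.6456 from 3073×3073).
Applying the same ×0.6456: 2458.40 → 1587.20.

1587 px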